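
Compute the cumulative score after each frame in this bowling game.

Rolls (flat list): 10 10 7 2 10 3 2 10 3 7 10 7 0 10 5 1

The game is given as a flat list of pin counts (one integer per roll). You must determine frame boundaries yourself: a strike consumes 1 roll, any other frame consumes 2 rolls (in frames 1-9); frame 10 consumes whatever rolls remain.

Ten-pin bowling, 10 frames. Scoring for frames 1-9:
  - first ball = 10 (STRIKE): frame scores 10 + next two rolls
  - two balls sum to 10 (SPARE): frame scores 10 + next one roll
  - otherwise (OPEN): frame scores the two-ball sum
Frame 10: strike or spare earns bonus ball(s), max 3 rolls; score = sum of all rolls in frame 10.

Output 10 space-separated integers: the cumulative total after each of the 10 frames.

Answer: 27 46 55 70 75 95 115 132 139 155

Derivation:
Frame 1: STRIKE. 10 + next two rolls (10+7) = 27. Cumulative: 27
Frame 2: STRIKE. 10 + next two rolls (7+2) = 19. Cumulative: 46
Frame 3: OPEN (7+2=9). Cumulative: 55
Frame 4: STRIKE. 10 + next two rolls (3+2) = 15. Cumulative: 70
Frame 5: OPEN (3+2=5). Cumulative: 75
Frame 6: STRIKE. 10 + next two rolls (3+7) = 20. Cumulative: 95
Frame 7: SPARE (3+7=10). 10 + next roll (10) = 20. Cumulative: 115
Frame 8: STRIKE. 10 + next two rolls (7+0) = 17. Cumulative: 132
Frame 9: OPEN (7+0=7). Cumulative: 139
Frame 10: STRIKE. Sum of all frame-10 rolls (10+5+1) = 16. Cumulative: 155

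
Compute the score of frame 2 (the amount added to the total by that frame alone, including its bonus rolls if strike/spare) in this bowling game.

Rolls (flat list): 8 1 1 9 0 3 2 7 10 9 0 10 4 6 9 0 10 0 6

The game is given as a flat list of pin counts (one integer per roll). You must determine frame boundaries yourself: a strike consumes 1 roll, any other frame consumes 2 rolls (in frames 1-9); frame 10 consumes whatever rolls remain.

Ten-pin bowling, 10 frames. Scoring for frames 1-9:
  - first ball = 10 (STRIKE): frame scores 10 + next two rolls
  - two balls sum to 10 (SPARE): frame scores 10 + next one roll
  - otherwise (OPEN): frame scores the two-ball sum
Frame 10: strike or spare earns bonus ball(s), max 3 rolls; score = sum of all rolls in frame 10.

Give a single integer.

Frame 1: OPEN (8+1=9). Cumulative: 9
Frame 2: SPARE (1+9=10). 10 + next roll (0) = 10. Cumulative: 19
Frame 3: OPEN (0+3=3). Cumulative: 22
Frame 4: OPEN (2+7=9). Cumulative: 31

Answer: 10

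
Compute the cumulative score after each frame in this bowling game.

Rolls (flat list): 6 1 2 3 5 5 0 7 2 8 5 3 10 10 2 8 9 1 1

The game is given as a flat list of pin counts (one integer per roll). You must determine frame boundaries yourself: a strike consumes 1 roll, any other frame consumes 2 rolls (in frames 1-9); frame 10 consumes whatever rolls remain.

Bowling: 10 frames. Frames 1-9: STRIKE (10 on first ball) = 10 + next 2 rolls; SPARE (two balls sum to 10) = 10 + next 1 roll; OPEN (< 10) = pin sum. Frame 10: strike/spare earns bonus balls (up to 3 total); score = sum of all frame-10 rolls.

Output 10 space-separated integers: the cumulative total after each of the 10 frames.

Frame 1: OPEN (6+1=7). Cumulative: 7
Frame 2: OPEN (2+3=5). Cumulative: 12
Frame 3: SPARE (5+5=10). 10 + next roll (0) = 10. Cumulative: 22
Frame 4: OPEN (0+7=7). Cumulative: 29
Frame 5: SPARE (2+8=10). 10 + next roll (5) = 15. Cumulative: 44
Frame 6: OPEN (5+3=8). Cumulative: 52
Frame 7: STRIKE. 10 + next two rolls (10+2) = 22. Cumulative: 74
Frame 8: STRIKE. 10 + next two rolls (2+8) = 20. Cumulative: 94
Frame 9: SPARE (2+8=10). 10 + next roll (9) = 19. Cumulative: 113
Frame 10: SPARE. Sum of all frame-10 rolls (9+1+1) = 11. Cumulative: 124

Answer: 7 12 22 29 44 52 74 94 113 124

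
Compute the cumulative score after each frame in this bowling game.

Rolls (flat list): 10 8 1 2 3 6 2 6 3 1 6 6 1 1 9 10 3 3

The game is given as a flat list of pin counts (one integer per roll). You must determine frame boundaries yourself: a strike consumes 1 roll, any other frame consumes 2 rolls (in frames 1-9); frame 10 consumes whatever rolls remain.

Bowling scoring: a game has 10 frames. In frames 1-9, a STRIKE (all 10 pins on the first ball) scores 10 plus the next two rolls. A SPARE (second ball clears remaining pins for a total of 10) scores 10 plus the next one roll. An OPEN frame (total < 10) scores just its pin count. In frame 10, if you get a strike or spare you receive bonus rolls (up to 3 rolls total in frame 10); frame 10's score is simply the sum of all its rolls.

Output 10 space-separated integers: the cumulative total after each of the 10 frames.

Frame 1: STRIKE. 10 + next two rolls (8+1) = 19. Cumulative: 19
Frame 2: OPEN (8+1=9). Cumulative: 28
Frame 3: OPEN (2+3=5). Cumulative: 33
Frame 4: OPEN (6+2=8). Cumulative: 41
Frame 5: OPEN (6+3=9). Cumulative: 50
Frame 6: OPEN (1+6=7). Cumulative: 57
Frame 7: OPEN (6+1=7). Cumulative: 64
Frame 8: SPARE (1+9=10). 10 + next roll (10) = 20. Cumulative: 84
Frame 9: STRIKE. 10 + next two rolls (3+3) = 16. Cumulative: 100
Frame 10: OPEN. Sum of all frame-10 rolls (3+3) = 6. Cumulative: 106

Answer: 19 28 33 41 50 57 64 84 100 106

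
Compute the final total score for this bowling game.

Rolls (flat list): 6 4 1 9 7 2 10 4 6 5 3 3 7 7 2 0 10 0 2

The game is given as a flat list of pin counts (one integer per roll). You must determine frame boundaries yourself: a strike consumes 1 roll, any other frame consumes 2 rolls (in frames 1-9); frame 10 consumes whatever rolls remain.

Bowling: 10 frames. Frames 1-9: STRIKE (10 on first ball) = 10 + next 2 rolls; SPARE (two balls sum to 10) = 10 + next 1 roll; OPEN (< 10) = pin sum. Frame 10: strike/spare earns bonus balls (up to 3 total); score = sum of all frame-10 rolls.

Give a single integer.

Frame 1: SPARE (6+4=10). 10 + next roll (1) = 11. Cumulative: 11
Frame 2: SPARE (1+9=10). 10 + next roll (7) = 17. Cumulative: 28
Frame 3: OPEN (7+2=9). Cumulative: 37
Frame 4: STRIKE. 10 + next two rolls (4+6) = 20. Cumulative: 57
Frame 5: SPARE (4+6=10). 10 + next roll (5) = 15. Cumulative: 72
Frame 6: OPEN (5+3=8). Cumulative: 80
Frame 7: SPARE (3+7=10). 10 + next roll (7) = 17. Cumulative: 97
Frame 8: OPEN (7+2=9). Cumulative: 106
Frame 9: SPARE (0+10=10). 10 + next roll (0) = 10. Cumulative: 116
Frame 10: OPEN. Sum of all frame-10 rolls (0+2) = 2. Cumulative: 118

Answer: 118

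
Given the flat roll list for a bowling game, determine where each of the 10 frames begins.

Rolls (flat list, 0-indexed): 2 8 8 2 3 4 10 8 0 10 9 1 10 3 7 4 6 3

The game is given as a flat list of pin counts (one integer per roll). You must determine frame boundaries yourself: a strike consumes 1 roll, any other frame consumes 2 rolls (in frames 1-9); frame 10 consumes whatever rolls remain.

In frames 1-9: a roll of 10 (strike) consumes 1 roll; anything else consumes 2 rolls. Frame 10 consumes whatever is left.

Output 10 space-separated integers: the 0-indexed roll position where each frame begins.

Answer: 0 2 4 6 7 9 10 12 13 15

Derivation:
Frame 1 starts at roll index 0: rolls=2,8 (sum=10), consumes 2 rolls
Frame 2 starts at roll index 2: rolls=8,2 (sum=10), consumes 2 rolls
Frame 3 starts at roll index 4: rolls=3,4 (sum=7), consumes 2 rolls
Frame 4 starts at roll index 6: roll=10 (strike), consumes 1 roll
Frame 5 starts at roll index 7: rolls=8,0 (sum=8), consumes 2 rolls
Frame 6 starts at roll index 9: roll=10 (strike), consumes 1 roll
Frame 7 starts at roll index 10: rolls=9,1 (sum=10), consumes 2 rolls
Frame 8 starts at roll index 12: roll=10 (strike), consumes 1 roll
Frame 9 starts at roll index 13: rolls=3,7 (sum=10), consumes 2 rolls
Frame 10 starts at roll index 15: 3 remaining rolls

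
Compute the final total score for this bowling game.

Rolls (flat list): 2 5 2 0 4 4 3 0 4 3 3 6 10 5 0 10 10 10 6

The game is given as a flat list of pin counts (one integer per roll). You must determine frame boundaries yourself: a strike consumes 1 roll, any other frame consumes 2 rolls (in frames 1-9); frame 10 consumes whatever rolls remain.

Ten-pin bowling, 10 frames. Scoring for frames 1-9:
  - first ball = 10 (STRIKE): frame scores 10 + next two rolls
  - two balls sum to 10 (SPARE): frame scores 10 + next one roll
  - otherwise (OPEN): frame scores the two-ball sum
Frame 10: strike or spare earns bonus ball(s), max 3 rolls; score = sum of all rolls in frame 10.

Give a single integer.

Frame 1: OPEN (2+5=7). Cumulative: 7
Frame 2: OPEN (2+0=2). Cumulative: 9
Frame 3: OPEN (4+4=8). Cumulative: 17
Frame 4: OPEN (3+0=3). Cumulative: 20
Frame 5: OPEN (4+3=7). Cumulative: 27
Frame 6: OPEN (3+6=9). Cumulative: 36
Frame 7: STRIKE. 10 + next two rolls (5+0) = 15. Cumulative: 51
Frame 8: OPEN (5+0=5). Cumulative: 56
Frame 9: STRIKE. 10 + next two rolls (10+10) = 30. Cumulative: 86
Frame 10: STRIKE. Sum of all frame-10 rolls (10+10+6) = 26. Cumulative: 112

Answer: 112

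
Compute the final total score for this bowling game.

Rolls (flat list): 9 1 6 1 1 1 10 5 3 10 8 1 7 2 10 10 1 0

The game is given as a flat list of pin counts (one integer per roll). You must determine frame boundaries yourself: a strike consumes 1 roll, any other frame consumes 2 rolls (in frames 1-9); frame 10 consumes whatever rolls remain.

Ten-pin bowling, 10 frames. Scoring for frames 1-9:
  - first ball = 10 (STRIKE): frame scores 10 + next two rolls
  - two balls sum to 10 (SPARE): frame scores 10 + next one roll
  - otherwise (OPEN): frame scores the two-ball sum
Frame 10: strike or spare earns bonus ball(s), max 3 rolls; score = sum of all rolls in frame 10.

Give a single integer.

Frame 1: SPARE (9+1=10). 10 + next roll (6) = 16. Cumulative: 16
Frame 2: OPEN (6+1=7). Cumulative: 23
Frame 3: OPEN (1+1=2). Cumulative: 25
Frame 4: STRIKE. 10 + next two rolls (5+3) = 18. Cumulative: 43
Frame 5: OPEN (5+3=8). Cumulative: 51
Frame 6: STRIKE. 10 + next two rolls (8+1) = 19. Cumulative: 70
Frame 7: OPEN (8+1=9). Cumulative: 79
Frame 8: OPEN (7+2=9). Cumulative: 88
Frame 9: STRIKE. 10 + next two rolls (10+1) = 21. Cumulative: 109
Frame 10: STRIKE. Sum of all frame-10 rolls (10+1+0) = 11. Cumulative: 120

Answer: 120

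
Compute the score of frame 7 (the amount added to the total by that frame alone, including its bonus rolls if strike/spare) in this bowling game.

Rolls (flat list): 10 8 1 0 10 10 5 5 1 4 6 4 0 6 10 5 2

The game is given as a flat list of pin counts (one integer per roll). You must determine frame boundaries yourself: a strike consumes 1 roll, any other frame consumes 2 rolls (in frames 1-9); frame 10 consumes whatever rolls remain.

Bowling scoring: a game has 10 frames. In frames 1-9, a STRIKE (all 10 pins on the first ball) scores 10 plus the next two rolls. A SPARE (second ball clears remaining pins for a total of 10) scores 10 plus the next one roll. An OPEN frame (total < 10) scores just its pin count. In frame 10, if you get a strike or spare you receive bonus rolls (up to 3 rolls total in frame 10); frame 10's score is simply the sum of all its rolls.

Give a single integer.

Frame 1: STRIKE. 10 + next two rolls (8+1) = 19. Cumulative: 19
Frame 2: OPEN (8+1=9). Cumulative: 28
Frame 3: SPARE (0+10=10). 10 + next roll (10) = 20. Cumulative: 48
Frame 4: STRIKE. 10 + next two rolls (5+5) = 20. Cumulative: 68
Frame 5: SPARE (5+5=10). 10 + next roll (1) = 11. Cumulative: 79
Frame 6: OPEN (1+4=5). Cumulative: 84
Frame 7: SPARE (6+4=10). 10 + next roll (0) = 10. Cumulative: 94
Frame 8: OPEN (0+6=6). Cumulative: 100
Frame 9: STRIKE. 10 + next two rolls (5+2) = 17. Cumulative: 117

Answer: 10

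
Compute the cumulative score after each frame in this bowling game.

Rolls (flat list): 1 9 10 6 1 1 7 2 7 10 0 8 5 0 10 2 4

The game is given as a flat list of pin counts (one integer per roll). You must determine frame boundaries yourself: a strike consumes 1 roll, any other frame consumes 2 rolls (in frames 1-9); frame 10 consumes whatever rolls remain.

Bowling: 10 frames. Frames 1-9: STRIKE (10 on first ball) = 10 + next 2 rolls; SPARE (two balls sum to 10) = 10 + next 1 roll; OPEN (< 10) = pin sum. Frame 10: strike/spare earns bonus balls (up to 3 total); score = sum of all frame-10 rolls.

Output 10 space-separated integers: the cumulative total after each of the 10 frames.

Answer: 20 37 44 52 61 79 87 92 108 114

Derivation:
Frame 1: SPARE (1+9=10). 10 + next roll (10) = 20. Cumulative: 20
Frame 2: STRIKE. 10 + next two rolls (6+1) = 17. Cumulative: 37
Frame 3: OPEN (6+1=7). Cumulative: 44
Frame 4: OPEN (1+7=8). Cumulative: 52
Frame 5: OPEN (2+7=9). Cumulative: 61
Frame 6: STRIKE. 10 + next two rolls (0+8) = 18. Cumulative: 79
Frame 7: OPEN (0+8=8). Cumulative: 87
Frame 8: OPEN (5+0=5). Cumulative: 92
Frame 9: STRIKE. 10 + next two rolls (2+4) = 16. Cumulative: 108
Frame 10: OPEN. Sum of all frame-10 rolls (2+4) = 6. Cumulative: 114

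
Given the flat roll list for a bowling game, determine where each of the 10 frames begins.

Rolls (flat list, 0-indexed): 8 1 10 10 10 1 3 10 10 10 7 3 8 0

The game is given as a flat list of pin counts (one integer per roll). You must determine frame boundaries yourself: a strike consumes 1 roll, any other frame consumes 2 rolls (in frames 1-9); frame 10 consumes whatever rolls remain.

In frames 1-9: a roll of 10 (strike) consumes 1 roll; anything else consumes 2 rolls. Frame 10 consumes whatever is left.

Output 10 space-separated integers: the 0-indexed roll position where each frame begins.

Frame 1 starts at roll index 0: rolls=8,1 (sum=9), consumes 2 rolls
Frame 2 starts at roll index 2: roll=10 (strike), consumes 1 roll
Frame 3 starts at roll index 3: roll=10 (strike), consumes 1 roll
Frame 4 starts at roll index 4: roll=10 (strike), consumes 1 roll
Frame 5 starts at roll index 5: rolls=1,3 (sum=4), consumes 2 rolls
Frame 6 starts at roll index 7: roll=10 (strike), consumes 1 roll
Frame 7 starts at roll index 8: roll=10 (strike), consumes 1 roll
Frame 8 starts at roll index 9: roll=10 (strike), consumes 1 roll
Frame 9 starts at roll index 10: rolls=7,3 (sum=10), consumes 2 rolls
Frame 10 starts at roll index 12: 2 remaining rolls

Answer: 0 2 3 4 5 7 8 9 10 12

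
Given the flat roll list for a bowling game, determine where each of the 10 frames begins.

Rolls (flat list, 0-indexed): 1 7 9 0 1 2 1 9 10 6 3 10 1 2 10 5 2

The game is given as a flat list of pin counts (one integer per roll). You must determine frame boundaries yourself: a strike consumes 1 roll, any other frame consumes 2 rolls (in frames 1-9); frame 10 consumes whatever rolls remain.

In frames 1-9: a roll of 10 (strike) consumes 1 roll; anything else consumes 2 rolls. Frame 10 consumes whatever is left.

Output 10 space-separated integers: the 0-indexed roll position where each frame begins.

Frame 1 starts at roll index 0: rolls=1,7 (sum=8), consumes 2 rolls
Frame 2 starts at roll index 2: rolls=9,0 (sum=9), consumes 2 rolls
Frame 3 starts at roll index 4: rolls=1,2 (sum=3), consumes 2 rolls
Frame 4 starts at roll index 6: rolls=1,9 (sum=10), consumes 2 rolls
Frame 5 starts at roll index 8: roll=10 (strike), consumes 1 roll
Frame 6 starts at roll index 9: rolls=6,3 (sum=9), consumes 2 rolls
Frame 7 starts at roll index 11: roll=10 (strike), consumes 1 roll
Frame 8 starts at roll index 12: rolls=1,2 (sum=3), consumes 2 rolls
Frame 9 starts at roll index 14: roll=10 (strike), consumes 1 roll
Frame 10 starts at roll index 15: 2 remaining rolls

Answer: 0 2 4 6 8 9 11 12 14 15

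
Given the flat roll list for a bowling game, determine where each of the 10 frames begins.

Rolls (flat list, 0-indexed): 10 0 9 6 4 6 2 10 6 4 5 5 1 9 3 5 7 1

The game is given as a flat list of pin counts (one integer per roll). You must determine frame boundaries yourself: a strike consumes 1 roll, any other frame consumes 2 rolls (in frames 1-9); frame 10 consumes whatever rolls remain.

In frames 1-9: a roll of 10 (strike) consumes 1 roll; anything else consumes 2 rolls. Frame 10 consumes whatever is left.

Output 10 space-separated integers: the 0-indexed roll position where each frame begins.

Answer: 0 1 3 5 7 8 10 12 14 16

Derivation:
Frame 1 starts at roll index 0: roll=10 (strike), consumes 1 roll
Frame 2 starts at roll index 1: rolls=0,9 (sum=9), consumes 2 rolls
Frame 3 starts at roll index 3: rolls=6,4 (sum=10), consumes 2 rolls
Frame 4 starts at roll index 5: rolls=6,2 (sum=8), consumes 2 rolls
Frame 5 starts at roll index 7: roll=10 (strike), consumes 1 roll
Frame 6 starts at roll index 8: rolls=6,4 (sum=10), consumes 2 rolls
Frame 7 starts at roll index 10: rolls=5,5 (sum=10), consumes 2 rolls
Frame 8 starts at roll index 12: rolls=1,9 (sum=10), consumes 2 rolls
Frame 9 starts at roll index 14: rolls=3,5 (sum=8), consumes 2 rolls
Frame 10 starts at roll index 16: 2 remaining rolls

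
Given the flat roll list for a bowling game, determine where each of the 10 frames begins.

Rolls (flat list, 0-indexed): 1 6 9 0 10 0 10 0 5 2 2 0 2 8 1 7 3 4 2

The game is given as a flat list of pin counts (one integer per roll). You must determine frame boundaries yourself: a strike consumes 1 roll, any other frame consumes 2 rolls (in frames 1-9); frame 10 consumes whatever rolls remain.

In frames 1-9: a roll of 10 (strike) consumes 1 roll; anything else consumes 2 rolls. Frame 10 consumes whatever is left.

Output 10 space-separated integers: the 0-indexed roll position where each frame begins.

Answer: 0 2 4 5 7 9 11 13 15 17

Derivation:
Frame 1 starts at roll index 0: rolls=1,6 (sum=7), consumes 2 rolls
Frame 2 starts at roll index 2: rolls=9,0 (sum=9), consumes 2 rolls
Frame 3 starts at roll index 4: roll=10 (strike), consumes 1 roll
Frame 4 starts at roll index 5: rolls=0,10 (sum=10), consumes 2 rolls
Frame 5 starts at roll index 7: rolls=0,5 (sum=5), consumes 2 rolls
Frame 6 starts at roll index 9: rolls=2,2 (sum=4), consumes 2 rolls
Frame 7 starts at roll index 11: rolls=0,2 (sum=2), consumes 2 rolls
Frame 8 starts at roll index 13: rolls=8,1 (sum=9), consumes 2 rolls
Frame 9 starts at roll index 15: rolls=7,3 (sum=10), consumes 2 rolls
Frame 10 starts at roll index 17: 2 remaining rolls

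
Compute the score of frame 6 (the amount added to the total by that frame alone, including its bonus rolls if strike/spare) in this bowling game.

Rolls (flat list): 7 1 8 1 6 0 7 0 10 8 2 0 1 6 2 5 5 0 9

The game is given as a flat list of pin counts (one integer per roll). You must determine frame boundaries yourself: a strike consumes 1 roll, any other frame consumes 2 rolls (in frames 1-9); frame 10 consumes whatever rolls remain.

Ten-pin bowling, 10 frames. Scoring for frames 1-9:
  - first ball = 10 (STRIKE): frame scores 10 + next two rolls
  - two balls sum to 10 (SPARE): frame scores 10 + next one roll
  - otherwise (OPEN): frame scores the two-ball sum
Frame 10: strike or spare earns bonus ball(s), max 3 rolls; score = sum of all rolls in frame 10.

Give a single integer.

Answer: 10

Derivation:
Frame 1: OPEN (7+1=8). Cumulative: 8
Frame 2: OPEN (8+1=9). Cumulative: 17
Frame 3: OPEN (6+0=6). Cumulative: 23
Frame 4: OPEN (7+0=7). Cumulative: 30
Frame 5: STRIKE. 10 + next two rolls (8+2) = 20. Cumulative: 50
Frame 6: SPARE (8+2=10). 10 + next roll (0) = 10. Cumulative: 60
Frame 7: OPEN (0+1=1). Cumulative: 61
Frame 8: OPEN (6+2=8). Cumulative: 69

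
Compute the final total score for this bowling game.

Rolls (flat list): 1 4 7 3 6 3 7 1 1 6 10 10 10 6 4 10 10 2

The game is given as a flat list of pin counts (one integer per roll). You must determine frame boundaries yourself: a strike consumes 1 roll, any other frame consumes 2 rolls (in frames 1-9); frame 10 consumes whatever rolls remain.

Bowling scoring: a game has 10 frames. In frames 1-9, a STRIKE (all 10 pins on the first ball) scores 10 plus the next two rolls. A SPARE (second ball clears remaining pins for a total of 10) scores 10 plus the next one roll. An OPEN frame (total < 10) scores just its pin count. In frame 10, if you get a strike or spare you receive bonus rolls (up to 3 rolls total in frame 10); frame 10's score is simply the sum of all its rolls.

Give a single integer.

Answer: 163

Derivation:
Frame 1: OPEN (1+4=5). Cumulative: 5
Frame 2: SPARE (7+3=10). 10 + next roll (6) = 16. Cumulative: 21
Frame 3: OPEN (6+3=9). Cumulative: 30
Frame 4: OPEN (7+1=8). Cumulative: 38
Frame 5: OPEN (1+6=7). Cumulative: 45
Frame 6: STRIKE. 10 + next two rolls (10+10) = 30. Cumulative: 75
Frame 7: STRIKE. 10 + next two rolls (10+6) = 26. Cumulative: 101
Frame 8: STRIKE. 10 + next two rolls (6+4) = 20. Cumulative: 121
Frame 9: SPARE (6+4=10). 10 + next roll (10) = 20. Cumulative: 141
Frame 10: STRIKE. Sum of all frame-10 rolls (10+10+2) = 22. Cumulative: 163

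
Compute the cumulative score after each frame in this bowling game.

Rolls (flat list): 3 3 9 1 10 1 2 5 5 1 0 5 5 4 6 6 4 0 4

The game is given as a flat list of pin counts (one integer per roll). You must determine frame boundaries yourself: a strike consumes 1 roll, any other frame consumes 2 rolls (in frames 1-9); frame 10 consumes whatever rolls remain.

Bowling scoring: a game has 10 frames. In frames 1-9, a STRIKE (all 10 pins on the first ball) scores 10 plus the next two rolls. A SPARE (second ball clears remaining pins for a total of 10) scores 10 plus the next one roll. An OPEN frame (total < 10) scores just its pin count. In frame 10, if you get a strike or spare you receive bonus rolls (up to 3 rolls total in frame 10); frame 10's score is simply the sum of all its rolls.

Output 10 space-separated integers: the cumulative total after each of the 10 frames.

Answer: 6 26 39 42 53 54 68 84 94 98

Derivation:
Frame 1: OPEN (3+3=6). Cumulative: 6
Frame 2: SPARE (9+1=10). 10 + next roll (10) = 20. Cumulative: 26
Frame 3: STRIKE. 10 + next two rolls (1+2) = 13. Cumulative: 39
Frame 4: OPEN (1+2=3). Cumulative: 42
Frame 5: SPARE (5+5=10). 10 + next roll (1) = 11. Cumulative: 53
Frame 6: OPEN (1+0=1). Cumulative: 54
Frame 7: SPARE (5+5=10). 10 + next roll (4) = 14. Cumulative: 68
Frame 8: SPARE (4+6=10). 10 + next roll (6) = 16. Cumulative: 84
Frame 9: SPARE (6+4=10). 10 + next roll (0) = 10. Cumulative: 94
Frame 10: OPEN. Sum of all frame-10 rolls (0+4) = 4. Cumulative: 98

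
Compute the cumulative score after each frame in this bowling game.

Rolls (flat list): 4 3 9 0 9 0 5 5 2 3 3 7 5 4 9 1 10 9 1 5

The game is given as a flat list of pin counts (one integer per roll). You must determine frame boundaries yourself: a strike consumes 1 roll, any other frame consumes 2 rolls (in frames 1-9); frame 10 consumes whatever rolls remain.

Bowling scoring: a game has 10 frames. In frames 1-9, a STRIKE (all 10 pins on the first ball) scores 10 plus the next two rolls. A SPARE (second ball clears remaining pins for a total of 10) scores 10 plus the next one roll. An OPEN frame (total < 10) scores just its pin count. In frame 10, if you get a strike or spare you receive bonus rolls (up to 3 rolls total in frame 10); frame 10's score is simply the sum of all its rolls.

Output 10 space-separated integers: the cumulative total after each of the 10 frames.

Answer: 7 16 25 37 42 57 66 86 106 121

Derivation:
Frame 1: OPEN (4+3=7). Cumulative: 7
Frame 2: OPEN (9+0=9). Cumulative: 16
Frame 3: OPEN (9+0=9). Cumulative: 25
Frame 4: SPARE (5+5=10). 10 + next roll (2) = 12. Cumulative: 37
Frame 5: OPEN (2+3=5). Cumulative: 42
Frame 6: SPARE (3+7=10). 10 + next roll (5) = 15. Cumulative: 57
Frame 7: OPEN (5+4=9). Cumulative: 66
Frame 8: SPARE (9+1=10). 10 + next roll (10) = 20. Cumulative: 86
Frame 9: STRIKE. 10 + next two rolls (9+1) = 20. Cumulative: 106
Frame 10: SPARE. Sum of all frame-10 rolls (9+1+5) = 15. Cumulative: 121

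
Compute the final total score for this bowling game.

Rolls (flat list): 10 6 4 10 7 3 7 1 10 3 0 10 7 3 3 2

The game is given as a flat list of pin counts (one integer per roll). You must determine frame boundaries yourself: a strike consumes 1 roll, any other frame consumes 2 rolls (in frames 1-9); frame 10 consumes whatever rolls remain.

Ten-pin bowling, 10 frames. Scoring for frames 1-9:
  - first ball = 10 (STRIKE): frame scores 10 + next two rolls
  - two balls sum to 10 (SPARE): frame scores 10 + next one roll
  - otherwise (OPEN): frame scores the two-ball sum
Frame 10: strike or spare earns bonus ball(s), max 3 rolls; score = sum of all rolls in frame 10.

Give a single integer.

Frame 1: STRIKE. 10 + next two rolls (6+4) = 20. Cumulative: 20
Frame 2: SPARE (6+4=10). 10 + next roll (10) = 20. Cumulative: 40
Frame 3: STRIKE. 10 + next two rolls (7+3) = 20. Cumulative: 60
Frame 4: SPARE (7+3=10). 10 + next roll (7) = 17. Cumulative: 77
Frame 5: OPEN (7+1=8). Cumulative: 85
Frame 6: STRIKE. 10 + next two rolls (3+0) = 13. Cumulative: 98
Frame 7: OPEN (3+0=3). Cumulative: 101
Frame 8: STRIKE. 10 + next two rolls (7+3) = 20. Cumulative: 121
Frame 9: SPARE (7+3=10). 10 + next roll (3) = 13. Cumulative: 134
Frame 10: OPEN. Sum of all frame-10 rolls (3+2) = 5. Cumulative: 139

Answer: 139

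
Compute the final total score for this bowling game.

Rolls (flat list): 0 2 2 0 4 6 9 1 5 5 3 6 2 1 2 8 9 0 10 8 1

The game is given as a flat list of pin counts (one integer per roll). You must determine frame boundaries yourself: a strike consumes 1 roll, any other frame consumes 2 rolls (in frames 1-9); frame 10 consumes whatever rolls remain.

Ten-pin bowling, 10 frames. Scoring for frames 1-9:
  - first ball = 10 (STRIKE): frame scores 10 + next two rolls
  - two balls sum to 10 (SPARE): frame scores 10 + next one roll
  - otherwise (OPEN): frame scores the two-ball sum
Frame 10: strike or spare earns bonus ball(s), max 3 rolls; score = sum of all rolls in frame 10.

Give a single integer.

Answer: 110

Derivation:
Frame 1: OPEN (0+2=2). Cumulative: 2
Frame 2: OPEN (2+0=2). Cumulative: 4
Frame 3: SPARE (4+6=10). 10 + next roll (9) = 19. Cumulative: 23
Frame 4: SPARE (9+1=10). 10 + next roll (5) = 15. Cumulative: 38
Frame 5: SPARE (5+5=10). 10 + next roll (3) = 13. Cumulative: 51
Frame 6: OPEN (3+6=9). Cumulative: 60
Frame 7: OPEN (2+1=3). Cumulative: 63
Frame 8: SPARE (2+8=10). 10 + next roll (9) = 19. Cumulative: 82
Frame 9: OPEN (9+0=9). Cumulative: 91
Frame 10: STRIKE. Sum of all frame-10 rolls (10+8+1) = 19. Cumulative: 110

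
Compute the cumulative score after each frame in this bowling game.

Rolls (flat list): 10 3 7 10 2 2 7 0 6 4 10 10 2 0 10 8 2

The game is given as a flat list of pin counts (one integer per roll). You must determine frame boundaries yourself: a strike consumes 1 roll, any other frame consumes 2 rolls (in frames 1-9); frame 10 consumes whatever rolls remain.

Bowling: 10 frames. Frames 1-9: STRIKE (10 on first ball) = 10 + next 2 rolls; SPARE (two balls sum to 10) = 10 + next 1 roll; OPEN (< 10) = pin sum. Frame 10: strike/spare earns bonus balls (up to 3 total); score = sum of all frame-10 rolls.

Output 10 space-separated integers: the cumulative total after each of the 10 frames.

Frame 1: STRIKE. 10 + next two rolls (3+7) = 20. Cumulative: 20
Frame 2: SPARE (3+7=10). 10 + next roll (10) = 20. Cumulative: 40
Frame 3: STRIKE. 10 + next two rolls (2+2) = 14. Cumulative: 54
Frame 4: OPEN (2+2=4). Cumulative: 58
Frame 5: OPEN (7+0=7). Cumulative: 65
Frame 6: SPARE (6+4=10). 10 + next roll (10) = 20. Cumulative: 85
Frame 7: STRIKE. 10 + next two rolls (10+2) = 22. Cumulative: 107
Frame 8: STRIKE. 10 + next two rolls (2+0) = 12. Cumulative: 119
Frame 9: OPEN (2+0=2). Cumulative: 121
Frame 10: STRIKE. Sum of all frame-10 rolls (10+8+2) = 20. Cumulative: 141

Answer: 20 40 54 58 65 85 107 119 121 141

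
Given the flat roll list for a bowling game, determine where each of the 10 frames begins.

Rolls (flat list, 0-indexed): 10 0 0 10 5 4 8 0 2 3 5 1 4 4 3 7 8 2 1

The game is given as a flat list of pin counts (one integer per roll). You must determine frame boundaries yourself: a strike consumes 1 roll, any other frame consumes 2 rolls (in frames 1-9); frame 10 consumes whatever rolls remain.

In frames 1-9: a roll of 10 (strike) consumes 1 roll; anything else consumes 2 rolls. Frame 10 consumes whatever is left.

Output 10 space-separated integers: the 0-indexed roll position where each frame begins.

Answer: 0 1 3 4 6 8 10 12 14 16

Derivation:
Frame 1 starts at roll index 0: roll=10 (strike), consumes 1 roll
Frame 2 starts at roll index 1: rolls=0,0 (sum=0), consumes 2 rolls
Frame 3 starts at roll index 3: roll=10 (strike), consumes 1 roll
Frame 4 starts at roll index 4: rolls=5,4 (sum=9), consumes 2 rolls
Frame 5 starts at roll index 6: rolls=8,0 (sum=8), consumes 2 rolls
Frame 6 starts at roll index 8: rolls=2,3 (sum=5), consumes 2 rolls
Frame 7 starts at roll index 10: rolls=5,1 (sum=6), consumes 2 rolls
Frame 8 starts at roll index 12: rolls=4,4 (sum=8), consumes 2 rolls
Frame 9 starts at roll index 14: rolls=3,7 (sum=10), consumes 2 rolls
Frame 10 starts at roll index 16: 3 remaining rolls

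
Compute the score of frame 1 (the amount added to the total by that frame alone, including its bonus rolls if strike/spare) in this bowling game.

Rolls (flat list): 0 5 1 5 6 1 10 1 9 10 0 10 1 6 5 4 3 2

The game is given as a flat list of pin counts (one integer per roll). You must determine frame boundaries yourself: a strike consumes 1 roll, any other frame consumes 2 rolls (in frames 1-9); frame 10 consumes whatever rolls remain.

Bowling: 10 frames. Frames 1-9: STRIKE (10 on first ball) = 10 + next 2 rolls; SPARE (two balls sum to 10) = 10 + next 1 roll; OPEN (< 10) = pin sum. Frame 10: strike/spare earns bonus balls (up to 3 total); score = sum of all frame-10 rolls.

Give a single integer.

Frame 1: OPEN (0+5=5). Cumulative: 5
Frame 2: OPEN (1+5=6). Cumulative: 11
Frame 3: OPEN (6+1=7). Cumulative: 18

Answer: 5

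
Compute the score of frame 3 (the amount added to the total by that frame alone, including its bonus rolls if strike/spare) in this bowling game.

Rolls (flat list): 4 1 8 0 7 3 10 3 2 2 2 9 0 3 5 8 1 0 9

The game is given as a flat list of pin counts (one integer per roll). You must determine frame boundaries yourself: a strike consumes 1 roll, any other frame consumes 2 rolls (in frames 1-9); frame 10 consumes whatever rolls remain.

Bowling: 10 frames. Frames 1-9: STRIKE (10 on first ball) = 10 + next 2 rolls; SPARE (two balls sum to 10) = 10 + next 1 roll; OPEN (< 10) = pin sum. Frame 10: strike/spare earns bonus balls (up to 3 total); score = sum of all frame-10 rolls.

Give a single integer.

Answer: 20

Derivation:
Frame 1: OPEN (4+1=5). Cumulative: 5
Frame 2: OPEN (8+0=8). Cumulative: 13
Frame 3: SPARE (7+3=10). 10 + next roll (10) = 20. Cumulative: 33
Frame 4: STRIKE. 10 + next two rolls (3+2) = 15. Cumulative: 48
Frame 5: OPEN (3+2=5). Cumulative: 53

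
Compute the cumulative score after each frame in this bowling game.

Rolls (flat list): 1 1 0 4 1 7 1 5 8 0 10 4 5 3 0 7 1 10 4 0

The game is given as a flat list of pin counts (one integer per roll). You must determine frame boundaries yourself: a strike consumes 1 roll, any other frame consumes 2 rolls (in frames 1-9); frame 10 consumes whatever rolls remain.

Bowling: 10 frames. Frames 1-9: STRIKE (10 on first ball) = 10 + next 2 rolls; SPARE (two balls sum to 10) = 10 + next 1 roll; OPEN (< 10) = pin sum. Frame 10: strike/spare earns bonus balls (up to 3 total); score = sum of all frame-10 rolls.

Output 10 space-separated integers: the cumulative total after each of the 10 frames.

Frame 1: OPEN (1+1=2). Cumulative: 2
Frame 2: OPEN (0+4=4). Cumulative: 6
Frame 3: OPEN (1+7=8). Cumulative: 14
Frame 4: OPEN (1+5=6). Cumulative: 20
Frame 5: OPEN (8+0=8). Cumulative: 28
Frame 6: STRIKE. 10 + next two rolls (4+5) = 19. Cumulative: 47
Frame 7: OPEN (4+5=9). Cumulative: 56
Frame 8: OPEN (3+0=3). Cumulative: 59
Frame 9: OPEN (7+1=8). Cumulative: 67
Frame 10: STRIKE. Sum of all frame-10 rolls (10+4+0) = 14. Cumulative: 81

Answer: 2 6 14 20 28 47 56 59 67 81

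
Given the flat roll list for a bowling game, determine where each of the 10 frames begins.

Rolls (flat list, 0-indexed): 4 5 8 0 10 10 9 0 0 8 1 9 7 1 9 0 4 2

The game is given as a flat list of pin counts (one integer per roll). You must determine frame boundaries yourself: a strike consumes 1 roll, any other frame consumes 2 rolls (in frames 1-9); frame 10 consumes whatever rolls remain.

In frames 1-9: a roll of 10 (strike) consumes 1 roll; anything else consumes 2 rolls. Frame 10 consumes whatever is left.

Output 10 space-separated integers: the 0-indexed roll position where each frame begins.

Answer: 0 2 4 5 6 8 10 12 14 16

Derivation:
Frame 1 starts at roll index 0: rolls=4,5 (sum=9), consumes 2 rolls
Frame 2 starts at roll index 2: rolls=8,0 (sum=8), consumes 2 rolls
Frame 3 starts at roll index 4: roll=10 (strike), consumes 1 roll
Frame 4 starts at roll index 5: roll=10 (strike), consumes 1 roll
Frame 5 starts at roll index 6: rolls=9,0 (sum=9), consumes 2 rolls
Frame 6 starts at roll index 8: rolls=0,8 (sum=8), consumes 2 rolls
Frame 7 starts at roll index 10: rolls=1,9 (sum=10), consumes 2 rolls
Frame 8 starts at roll index 12: rolls=7,1 (sum=8), consumes 2 rolls
Frame 9 starts at roll index 14: rolls=9,0 (sum=9), consumes 2 rolls
Frame 10 starts at roll index 16: 2 remaining rolls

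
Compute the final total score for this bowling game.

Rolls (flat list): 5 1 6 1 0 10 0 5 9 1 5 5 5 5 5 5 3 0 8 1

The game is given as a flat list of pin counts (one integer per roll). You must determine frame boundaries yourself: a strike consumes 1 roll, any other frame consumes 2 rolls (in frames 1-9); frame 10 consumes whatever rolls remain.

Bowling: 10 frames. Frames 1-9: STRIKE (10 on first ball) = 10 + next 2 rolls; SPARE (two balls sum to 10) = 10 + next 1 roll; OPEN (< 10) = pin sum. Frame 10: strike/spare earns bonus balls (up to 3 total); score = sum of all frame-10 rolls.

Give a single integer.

Frame 1: OPEN (5+1=6). Cumulative: 6
Frame 2: OPEN (6+1=7). Cumulative: 13
Frame 3: SPARE (0+10=10). 10 + next roll (0) = 10. Cumulative: 23
Frame 4: OPEN (0+5=5). Cumulative: 28
Frame 5: SPARE (9+1=10). 10 + next roll (5) = 15. Cumulative: 43
Frame 6: SPARE (5+5=10). 10 + next roll (5) = 15. Cumulative: 58
Frame 7: SPARE (5+5=10). 10 + next roll (5) = 15. Cumulative: 73
Frame 8: SPARE (5+5=10). 10 + next roll (3) = 13. Cumulative: 86
Frame 9: OPEN (3+0=3). Cumulative: 89
Frame 10: OPEN. Sum of all frame-10 rolls (8+1) = 9. Cumulative: 98

Answer: 98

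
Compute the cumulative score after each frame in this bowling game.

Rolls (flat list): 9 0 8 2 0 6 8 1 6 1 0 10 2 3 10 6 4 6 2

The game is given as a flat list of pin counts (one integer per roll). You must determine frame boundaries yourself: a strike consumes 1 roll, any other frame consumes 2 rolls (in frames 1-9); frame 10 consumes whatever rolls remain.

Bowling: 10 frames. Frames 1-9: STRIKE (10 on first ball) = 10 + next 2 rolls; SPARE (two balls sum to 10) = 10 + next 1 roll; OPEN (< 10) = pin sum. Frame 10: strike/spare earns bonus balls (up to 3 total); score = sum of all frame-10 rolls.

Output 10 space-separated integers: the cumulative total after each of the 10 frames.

Frame 1: OPEN (9+0=9). Cumulative: 9
Frame 2: SPARE (8+2=10). 10 + next roll (0) = 10. Cumulative: 19
Frame 3: OPEN (0+6=6). Cumulative: 25
Frame 4: OPEN (8+1=9). Cumulative: 34
Frame 5: OPEN (6+1=7). Cumulative: 41
Frame 6: SPARE (0+10=10). 10 + next roll (2) = 12. Cumulative: 53
Frame 7: OPEN (2+3=5). Cumulative: 58
Frame 8: STRIKE. 10 + next two rolls (6+4) = 20. Cumulative: 78
Frame 9: SPARE (6+4=10). 10 + next roll (6) = 16. Cumulative: 94
Frame 10: OPEN. Sum of all frame-10 rolls (6+2) = 8. Cumulative: 102

Answer: 9 19 25 34 41 53 58 78 94 102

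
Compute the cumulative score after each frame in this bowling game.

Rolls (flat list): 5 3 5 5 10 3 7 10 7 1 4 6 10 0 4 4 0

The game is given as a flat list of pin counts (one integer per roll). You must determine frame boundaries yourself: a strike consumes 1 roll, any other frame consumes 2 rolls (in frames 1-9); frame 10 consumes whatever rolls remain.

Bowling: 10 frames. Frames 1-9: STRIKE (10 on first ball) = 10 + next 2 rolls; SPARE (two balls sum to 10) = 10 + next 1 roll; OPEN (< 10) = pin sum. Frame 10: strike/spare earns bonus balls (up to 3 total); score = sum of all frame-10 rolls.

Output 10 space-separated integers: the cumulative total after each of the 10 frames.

Frame 1: OPEN (5+3=8). Cumulative: 8
Frame 2: SPARE (5+5=10). 10 + next roll (10) = 20. Cumulative: 28
Frame 3: STRIKE. 10 + next two rolls (3+7) = 20. Cumulative: 48
Frame 4: SPARE (3+7=10). 10 + next roll (10) = 20. Cumulative: 68
Frame 5: STRIKE. 10 + next two rolls (7+1) = 18. Cumulative: 86
Frame 6: OPEN (7+1=8). Cumulative: 94
Frame 7: SPARE (4+6=10). 10 + next roll (10) = 20. Cumulative: 114
Frame 8: STRIKE. 10 + next two rolls (0+4) = 14. Cumulative: 128
Frame 9: OPEN (0+4=4). Cumulative: 132
Frame 10: OPEN. Sum of all frame-10 rolls (4+0) = 4. Cumulative: 136

Answer: 8 28 48 68 86 94 114 128 132 136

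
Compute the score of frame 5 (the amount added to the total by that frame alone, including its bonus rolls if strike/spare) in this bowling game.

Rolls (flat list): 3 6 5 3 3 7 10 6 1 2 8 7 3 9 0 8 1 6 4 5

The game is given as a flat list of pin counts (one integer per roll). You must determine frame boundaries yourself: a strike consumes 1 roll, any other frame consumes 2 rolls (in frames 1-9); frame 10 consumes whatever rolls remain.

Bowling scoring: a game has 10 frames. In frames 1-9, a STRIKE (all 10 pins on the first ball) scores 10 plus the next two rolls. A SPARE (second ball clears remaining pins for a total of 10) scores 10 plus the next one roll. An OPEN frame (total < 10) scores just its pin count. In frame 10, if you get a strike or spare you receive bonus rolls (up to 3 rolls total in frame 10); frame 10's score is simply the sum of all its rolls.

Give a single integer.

Answer: 7

Derivation:
Frame 1: OPEN (3+6=9). Cumulative: 9
Frame 2: OPEN (5+3=8). Cumulative: 17
Frame 3: SPARE (3+7=10). 10 + next roll (10) = 20. Cumulative: 37
Frame 4: STRIKE. 10 + next two rolls (6+1) = 17. Cumulative: 54
Frame 5: OPEN (6+1=7). Cumulative: 61
Frame 6: SPARE (2+8=10). 10 + next roll (7) = 17. Cumulative: 78
Frame 7: SPARE (7+3=10). 10 + next roll (9) = 19. Cumulative: 97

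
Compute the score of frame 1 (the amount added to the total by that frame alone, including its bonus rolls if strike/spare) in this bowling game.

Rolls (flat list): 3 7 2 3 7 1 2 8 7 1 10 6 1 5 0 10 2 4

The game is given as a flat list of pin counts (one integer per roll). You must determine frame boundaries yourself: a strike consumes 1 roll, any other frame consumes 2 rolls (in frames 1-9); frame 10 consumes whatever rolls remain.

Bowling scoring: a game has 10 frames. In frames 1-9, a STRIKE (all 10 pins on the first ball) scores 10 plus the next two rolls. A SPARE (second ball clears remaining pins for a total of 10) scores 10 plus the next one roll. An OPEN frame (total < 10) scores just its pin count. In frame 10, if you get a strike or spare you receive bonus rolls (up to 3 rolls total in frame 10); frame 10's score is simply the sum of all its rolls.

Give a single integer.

Answer: 12

Derivation:
Frame 1: SPARE (3+7=10). 10 + next roll (2) = 12. Cumulative: 12
Frame 2: OPEN (2+3=5). Cumulative: 17
Frame 3: OPEN (7+1=8). Cumulative: 25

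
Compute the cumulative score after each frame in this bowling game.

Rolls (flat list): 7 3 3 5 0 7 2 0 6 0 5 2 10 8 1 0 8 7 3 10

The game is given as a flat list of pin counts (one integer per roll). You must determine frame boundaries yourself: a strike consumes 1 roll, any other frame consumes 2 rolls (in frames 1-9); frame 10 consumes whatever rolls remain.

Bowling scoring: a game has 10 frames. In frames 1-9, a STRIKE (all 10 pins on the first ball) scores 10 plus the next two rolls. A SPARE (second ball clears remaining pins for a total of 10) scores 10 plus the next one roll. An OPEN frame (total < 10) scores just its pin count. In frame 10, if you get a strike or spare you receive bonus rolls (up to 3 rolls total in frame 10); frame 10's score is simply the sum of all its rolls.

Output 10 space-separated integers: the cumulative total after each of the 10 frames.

Frame 1: SPARE (7+3=10). 10 + next roll (3) = 13. Cumulative: 13
Frame 2: OPEN (3+5=8). Cumulative: 21
Frame 3: OPEN (0+7=7). Cumulative: 28
Frame 4: OPEN (2+0=2). Cumulative: 30
Frame 5: OPEN (6+0=6). Cumulative: 36
Frame 6: OPEN (5+2=7). Cumulative: 43
Frame 7: STRIKE. 10 + next two rolls (8+1) = 19. Cumulative: 62
Frame 8: OPEN (8+1=9). Cumulative: 71
Frame 9: OPEN (0+8=8). Cumulative: 79
Frame 10: SPARE. Sum of all frame-10 rolls (7+3+10) = 20. Cumulative: 99

Answer: 13 21 28 30 36 43 62 71 79 99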